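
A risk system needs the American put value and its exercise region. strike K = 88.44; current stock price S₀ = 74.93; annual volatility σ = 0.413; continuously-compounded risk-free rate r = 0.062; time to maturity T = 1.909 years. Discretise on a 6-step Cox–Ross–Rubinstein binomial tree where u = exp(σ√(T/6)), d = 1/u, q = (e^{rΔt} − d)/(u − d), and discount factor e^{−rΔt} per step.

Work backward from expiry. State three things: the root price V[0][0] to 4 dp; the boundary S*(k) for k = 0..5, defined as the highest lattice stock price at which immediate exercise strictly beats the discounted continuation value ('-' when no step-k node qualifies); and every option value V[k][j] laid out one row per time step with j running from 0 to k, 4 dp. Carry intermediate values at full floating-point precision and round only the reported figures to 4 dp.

Δt=0.31817, u=1.26233, d=0.79219, q=0.48440, disc=e^(-rΔt)=0.98047
k=6 terminal: V=max(K-S,0) → 69.9208 58.9302 41.4169 13.5100 0.0000 0.0000 0.0000
k=5: j=0 S=23.3773 intr=65.0627 cont=63.3352 V=65.0627[EX]; j=1 S=37.2511 intr=51.1889 cont=49.4614 V=51.1889[EX]; j=2 S=59.3586 intr=29.0814 cont=27.3539 V=29.0814[EX]; j=3 S=94.5863 intr=0.0000 cont=6.8297 V=6.8297[hold]; j=4 S=150.7206 intr=0.0000 cont=0.0000 V=0.0000[hold]; j=5 S=240.1692 intr=0.0000 cont=0.0000 V=0.0000[hold]  S*(5)=59.3586
k=4: j=0 S=29.5098 intr=58.9302 cont=57.2027 V=58.9302[EX]; j=1 S=47.0231 intr=41.4169 cont=39.6894 V=41.4169[EX]; j=2 S=74.9300 intr=13.5100 cont=17.9453 V=17.9453[hold]; j=3 S=119.3989 intr=0.0000 cont=3.4526 V=3.4526[hold]; j=4 S=190.2589 intr=0.0000 cont=0.0000 V=0.0000[hold]  S*(4)=47.0231
k=3: j=0 S=37.2511 intr=51.1889 cont=49.4614 V=51.1889[EX]; j=1 S=59.3586 intr=29.0814 cont=29.4604 V=29.4604[hold]; j=2 S=94.5863 intr=0.0000 cont=10.7117 V=10.7117[hold]; j=3 S=150.7206 intr=0.0000 cont=1.7454 V=1.7454[hold]  S*(3)=37.2511
k=2: j=0 S=47.0231 intr=41.4169 cont=39.8694 V=41.4169[EX]; j=1 S=74.9300 intr=13.5100 cont=19.9805 V=19.9805[hold]; j=2 S=119.3989 intr=0.0000 cont=6.2440 V=6.2440[hold]  S*(2)=47.0231
k=1: j=0 S=59.3586 intr=29.0814 cont=30.4270 V=30.4270[hold]; j=1 S=94.5863 intr=0.0000 cont=13.0663 V=13.0663[hold]  S*(1)=-
k=0: j=0 S=74.9300 intr=13.5100 cont=21.5875 V=21.5875[hold]  S*(0)=-

price = 21.5875
boundary = - - 47.0231 37.2511 47.0231 59.3586
tree:
21.5875
30.4270 13.0663
41.4169 19.9805 6.2440
51.1889 29.4604 10.7117 1.7454
58.9302 41.4169 17.9453 3.4526 0.0000
65.0627 51.1889 29.0814 6.8297 0.0000 0.0000
69.9208 58.9302 41.4169 13.5100 0.0000 0.0000 0.0000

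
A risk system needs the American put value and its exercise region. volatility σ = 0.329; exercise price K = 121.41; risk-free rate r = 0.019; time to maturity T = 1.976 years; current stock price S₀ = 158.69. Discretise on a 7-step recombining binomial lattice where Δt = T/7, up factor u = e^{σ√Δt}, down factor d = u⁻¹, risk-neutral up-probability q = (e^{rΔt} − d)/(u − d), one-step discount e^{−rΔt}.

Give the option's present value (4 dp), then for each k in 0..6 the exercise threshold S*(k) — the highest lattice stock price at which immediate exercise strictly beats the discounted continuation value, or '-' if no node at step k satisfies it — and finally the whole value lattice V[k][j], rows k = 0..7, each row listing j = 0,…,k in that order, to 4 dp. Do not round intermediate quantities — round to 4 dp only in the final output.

price = 9.8439
boundary = - - - - - 66.2182 78.8663
tree:
9.8439
14.9062 4.2866
21.9614 7.1750 1.1008
31.2725 11.7841 2.0949 0.0000
42.6685 18.8664 3.9868 0.0000 0.0000
55.1918 29.1298 7.5873 0.0000 0.0000 0.0000
65.8116 42.5437 14.4394 0.0000 0.0000 0.0000 0.0000
74.7281 55.1918 27.4796 0.0000 0.0000 0.0000 0.0000 0.0000

params: Δt=0.28229 u=1.19101 d=0.83963 q=0.47172 e^(-rΔt)=0.99465
t_7 payoffs: 74.7281 55.1918 27.4796 0.0000 0.0000 0.0000 0.0000 0.0000
t_6: node(6,0) S=55.5984 payoff=65.8116 vs cont=65.1621 → 65.8116 [stop]  node(6,1) S=78.8663 payoff=42.5437 vs cont=41.8942 → 42.5437 [stop]  node(6,2) S=111.8718 payoff=9.5382 vs cont=14.4394 → 14.4394 [wait]  node(6,3) S=158.6900 payoff=0.0000 vs cont=0.0000 → 0.0000 [wait]  node(6,4) S=225.1016 payoff=0.0000 vs cont=0.0000 → 0.0000 [wait]  node(6,5) S=319.3063 payoff=0.0000 vs cont=0.0000 → 0.0000 [wait]  node(6,6) S=452.9356 payoff=0.0000 vs cont=0.0000 → 0.0000 [wait]  ⇒ S*(6)=78.8663
t_5: node(5,0) S=66.2182 payoff=55.1918 vs cont=54.5424 → 55.1918 [stop]  node(5,1) S=93.9304 payoff=27.4796 vs cont=29.1298 → 29.1298 [wait]  node(5,2) S=133.2401 payoff=0.0000 vs cont=7.5873 → 7.5873 [wait]  node(5,3) S=189.0010 payoff=0.0000 vs cont=0.0000 → 0.0000 [wait]  node(5,4) S=268.0977 payoff=0.0000 vs cont=0.0000 → 0.0000 [wait]  node(5,5) S=380.2962 payoff=0.0000 vs cont=0.0000 → 0.0000 [wait]  ⇒ S*(5)=66.2182
t_4: node(4,0) S=78.8663 payoff=42.5437 vs cont=42.6685 → 42.6685 [wait]  node(4,1) S=111.8718 payoff=9.5382 vs cont=18.8664 → 18.8664 [wait]  node(4,2) S=158.6900 payoff=0.0000 vs cont=3.9868 → 3.9868 [wait]  node(4,3) S=225.1016 payoff=0.0000 vs cont=0.0000 → 0.0000 [wait]  node(4,4) S=319.3063 payoff=0.0000 vs cont=0.0000 → 0.0000 [wait]  ⇒ S*(4)=-
t_3: node(3,0) S=93.9304 payoff=27.4796 vs cont=31.2725 → 31.2725 [wait]  node(3,1) S=133.2401 payoff=0.0000 vs cont=11.7841 → 11.7841 [wait]  node(3,2) S=189.0010 payoff=0.0000 vs cont=2.0949 → 2.0949 [wait]  node(3,3) S=268.0977 payoff=0.0000 vs cont=0.0000 → 0.0000 [wait]  ⇒ S*(3)=-
t_2: node(2,0) S=111.8718 payoff=9.5382 vs cont=21.9614 → 21.9614 [wait]  node(2,1) S=158.6900 payoff=0.0000 vs cont=7.1750 → 7.1750 [wait]  node(2,2) S=225.1016 payoff=0.0000 vs cont=1.1008 → 1.1008 [wait]  ⇒ S*(2)=-
t_1: node(1,0) S=133.2401 payoff=0.0000 vs cont=14.9062 → 14.9062 [wait]  node(1,1) S=189.0010 payoff=0.0000 vs cont=4.2866 → 4.2866 [wait]  ⇒ S*(1)=-
t_0: node(0,0) S=158.6900 payoff=0.0000 vs cont=9.8439 → 9.8439 [wait]  ⇒ S*(0)=-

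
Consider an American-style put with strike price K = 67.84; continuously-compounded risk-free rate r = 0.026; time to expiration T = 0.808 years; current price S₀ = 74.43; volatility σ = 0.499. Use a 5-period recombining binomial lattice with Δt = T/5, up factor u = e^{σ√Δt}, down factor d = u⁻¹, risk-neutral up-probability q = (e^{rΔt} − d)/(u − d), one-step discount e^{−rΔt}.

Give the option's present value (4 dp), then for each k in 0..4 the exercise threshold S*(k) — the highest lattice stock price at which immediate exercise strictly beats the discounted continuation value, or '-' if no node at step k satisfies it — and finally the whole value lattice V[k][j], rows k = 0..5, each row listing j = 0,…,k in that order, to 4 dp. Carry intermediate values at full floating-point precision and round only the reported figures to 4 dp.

price = 9.3975
boundary = - - - 40.7751 49.8325
tree:
9.3975
13.8436 4.2734
19.7618 7.0352 1.0762
27.0649 11.3846 2.0029 0.0000
34.4760 18.0075 3.7278 0.0000 0.0000
40.5401 27.0649 6.9381 0.0000 0.0000 0.0000

Δt=0.16160, u=1.22213, d=0.81824, q=0.46044, disc=e^(-rΔt)=0.99581
k=5 terminal: V=max(K-S,0) → 40.5401 27.0649 6.9381 0.0000 0.0000 0.0000
k=4: j=0 S=33.3640 intr=34.4760 cont=34.1916 V=34.4760[EX]; j=1 S=49.8325 intr=18.0075 cont=17.7230 V=18.0075[EX]; j=2 S=74.4300 intr=0.0000 cont=3.7278 V=3.7278[hold]; j=3 S=111.1688 intr=0.0000 cont=0.0000 V=0.0000[hold]; j=4 S=166.0421 intr=0.0000 cont=0.0000 V=0.0000[hold]  S*(4)=49.8325
k=3: j=0 S=40.7751 intr=27.0649 cont=26.7804 V=27.0649[EX]; j=1 S=60.9019 intr=6.9381 cont=11.3846 V=11.3846[hold]; j=2 S=90.9632 intr=0.0000 cont=2.0029 V=2.0029[hold]; j=3 S=135.8628 intr=0.0000 cont=0.0000 V=0.0000[hold]  S*(3)=40.7751
k=2: j=0 S=49.8325 intr=18.0075 cont=19.7618 V=19.7618[hold]; j=1 S=74.4300 intr=0.0000 cont=7.0352 V=7.0352[hold]; j=2 S=111.1688 intr=0.0000 cont=1.0762 V=1.0762[hold]  S*(2)=-
k=1: j=0 S=60.9019 intr=6.9381 cont=13.8436 V=13.8436[hold]; j=1 S=90.9632 intr=0.0000 cont=4.2734 V=4.2734[hold]  S*(1)=-
k=0: j=0 S=74.4300 intr=0.0000 cont=9.3975 V=9.3975[hold]  S*(0)=-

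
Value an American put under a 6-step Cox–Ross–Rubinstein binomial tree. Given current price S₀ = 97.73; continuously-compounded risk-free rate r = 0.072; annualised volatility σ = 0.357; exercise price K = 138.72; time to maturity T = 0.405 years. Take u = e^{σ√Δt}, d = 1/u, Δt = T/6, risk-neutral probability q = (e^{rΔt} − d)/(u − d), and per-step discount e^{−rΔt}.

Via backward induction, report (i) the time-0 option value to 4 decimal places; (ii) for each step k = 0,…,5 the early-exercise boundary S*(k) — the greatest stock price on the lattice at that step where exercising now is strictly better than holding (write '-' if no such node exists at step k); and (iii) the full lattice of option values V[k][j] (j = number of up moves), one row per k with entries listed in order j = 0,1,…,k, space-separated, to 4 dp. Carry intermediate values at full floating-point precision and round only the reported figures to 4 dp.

price = 40.9900
boundary = 97.7300 107.2283 97.7300 107.2283 117.6497 107.2283
tree:
40.9900
49.6469 31.4917
57.5370 40.9900 22.0817
64.7282 49.6469 31.4917 12.9998
71.2824 57.5370 40.9900 21.0703 5.1531
77.2560 64.7282 49.6469 31.4917 10.4201 0.0000
82.7005 71.2824 57.5370 40.9900 21.0703 0.0000 0.0000

params: Δt=0.06750 u=1.09719 d=0.91142 q=0.50305 e^(-rΔt)=0.99515
t_6 payoffs: 82.7005 71.2824 57.5370 40.9900 21.0703 0.0000 0.0000
t_5: node(5,0) S=61.4640 payoff=77.2560 vs cont=76.5834 → 77.2560 [stop]  node(5,1) S=73.9918 payoff=64.7282 vs cont=64.0556 → 64.7282 [stop]  node(5,2) S=89.0731 payoff=49.6469 vs cont=48.9744 → 49.6469 [stop]  node(5,3) S=107.2283 payoff=31.4917 vs cont=30.8192 → 31.4917 [stop]  node(5,4) S=129.0839 payoff=9.6361 vs cont=10.4201 → 10.4201 [wait]  node(5,5) S=155.3942 payoff=0.0000 vs cont=0.0000 → 0.0000 [wait]  ⇒ S*(5)=107.2283
t_4: node(4,0) S=67.4376 payoff=71.2824 vs cont=70.6098 → 71.2824 [stop]  node(4,1) S=81.1830 payoff=57.5370 vs cont=56.8645 → 57.5370 [stop]  node(4,2) S=97.7300 payoff=40.9900 vs cont=40.3175 → 40.9900 [stop]  node(4,3) S=117.6497 payoff=21.0703 vs cont=20.7903 → 21.0703 [stop]  node(4,4) S=141.6294 payoff=0.0000 vs cont=5.1531 → 5.1531 [wait]  ⇒ S*(4)=117.6497
t_3: node(3,0) S=73.9918 payoff=64.7282 vs cont=64.0556 → 64.7282 [stop]  node(3,1) S=89.0731 payoff=49.6469 vs cont=48.9744 → 49.6469 [stop]  node(3,2) S=107.2283 payoff=31.4917 vs cont=30.8192 → 31.4917 [stop]  node(3,3) S=129.0839 payoff=9.6361 vs cont=12.9998 → 12.9998 [wait]  ⇒ S*(3)=107.2283
t_2: node(2,0) S=81.1830 payoff=57.5370 vs cont=56.8645 → 57.5370 [stop]  node(2,1) S=97.7300 payoff=40.9900 vs cont=40.3175 → 40.9900 [stop]  node(2,2) S=117.6497 payoff=21.0703 vs cont=22.0817 → 22.0817 [wait]  ⇒ S*(2)=97.7300
t_1: node(1,0) S=89.0731 payoff=49.6469 vs cont=48.9744 → 49.6469 [stop]  node(1,1) S=107.2283 payoff=31.4917 vs cont=31.3255 → 31.4917 [stop]  ⇒ S*(1)=107.2283
t_0: node(0,0) S=97.7300 payoff=40.9900 vs cont=40.3175 → 40.9900 [stop]  ⇒ S*(0)=97.7300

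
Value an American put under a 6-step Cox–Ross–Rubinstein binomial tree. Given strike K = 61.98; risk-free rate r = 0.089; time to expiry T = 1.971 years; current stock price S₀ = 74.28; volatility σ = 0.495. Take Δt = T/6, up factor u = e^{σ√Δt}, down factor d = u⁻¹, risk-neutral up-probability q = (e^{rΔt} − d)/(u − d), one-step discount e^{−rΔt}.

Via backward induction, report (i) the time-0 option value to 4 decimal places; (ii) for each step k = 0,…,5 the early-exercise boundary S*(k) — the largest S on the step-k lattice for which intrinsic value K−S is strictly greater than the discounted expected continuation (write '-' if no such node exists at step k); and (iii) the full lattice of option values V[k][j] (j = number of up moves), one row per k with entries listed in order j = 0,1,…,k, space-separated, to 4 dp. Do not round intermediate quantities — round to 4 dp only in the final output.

params: Δt=0.32850 u=1.32805 d=0.75299 q=0.48114 e^(-rΔt)=0.97119
t_6 payoffs: 48.4408 38.1008 19.8642 0.0000 0.0000 0.0000 0.0000
t_5: node(5,0) S=17.9807 payoff=43.9993 vs cont=42.2135 → 43.9993 [stop]  node(5,1) S=31.7126 payoff=30.2674 vs cont=28.4815 → 30.2674 [stop]  node(5,2) S=55.9318 payoff=6.0482 vs cont=10.0098 → 10.0098 [wait]  node(5,3) S=98.6473 payoff=0.0000 vs cont=0.0000 → 0.0000 [wait]  node(5,4) S=173.9849 payoff=0.0000 vs cont=0.0000 → 0.0000 [wait]  node(5,5) S=306.8583 payoff=0.0000 vs cont=0.0000 → 0.0000 [wait]  ⇒ S*(5)=31.7126
t_4: node(4,0) S=23.8792 payoff=38.1008 vs cont=36.3150 → 38.1008 [stop]  node(4,1) S=42.1158 payoff=19.8642 vs cont=19.9295 → 19.9295 [wait]  node(4,2) S=74.2800 payoff=0.0000 vs cont=5.0441 → 5.0441 [wait]  node(4,3) S=131.0081 payoff=0.0000 vs cont=0.0000 → 0.0000 [wait]  node(4,4) S=231.0599 payoff=0.0000 vs cont=0.0000 → 0.0000 [wait]  ⇒ S*(4)=23.8792
t_3: node(3,0) S=31.7126 payoff=30.2674 vs cont=28.5120 → 30.2674 [stop]  node(3,1) S=55.9318 payoff=6.0482 vs cont=12.3997 → 12.3997 [wait]  node(3,2) S=98.6473 payoff=0.0000 vs cont=2.5418 → 2.5418 [wait]  node(3,3) S=173.9849 payoff=0.0000 vs cont=0.0000 → 0.0000 [wait]  ⇒ S*(3)=31.7126
t_2: node(2,0) S=42.1158 payoff=19.8642 vs cont=21.0462 → 21.0462 [wait]  node(2,1) S=74.2800 payoff=0.0000 vs cont=7.4361 → 7.4361 [wait]  node(2,2) S=131.0081 payoff=0.0000 vs cont=1.2808 → 1.2808 [wait]  ⇒ S*(2)=-
t_1: node(1,0) S=55.9318 payoff=6.0482 vs cont=14.0801 → 14.0801 [wait]  node(1,1) S=98.6473 payoff=0.0000 vs cont=4.3457 → 4.3457 [wait]  ⇒ S*(1)=-
t_0: node(0,0) S=74.2800 payoff=0.0000 vs cont=9.1258 → 9.1258 [wait]  ⇒ S*(0)=-

price = 9.1258
boundary = - - - 31.7126 23.8792 31.7126
tree:
9.1258
14.0801 4.3457
21.0462 7.4361 1.2808
30.2674 12.3997 2.5418 0.0000
38.1008 19.9295 5.0441 0.0000 0.0000
43.9993 30.2674 10.0098 0.0000 0.0000 0.0000
48.4408 38.1008 19.8642 0.0000 0.0000 0.0000 0.0000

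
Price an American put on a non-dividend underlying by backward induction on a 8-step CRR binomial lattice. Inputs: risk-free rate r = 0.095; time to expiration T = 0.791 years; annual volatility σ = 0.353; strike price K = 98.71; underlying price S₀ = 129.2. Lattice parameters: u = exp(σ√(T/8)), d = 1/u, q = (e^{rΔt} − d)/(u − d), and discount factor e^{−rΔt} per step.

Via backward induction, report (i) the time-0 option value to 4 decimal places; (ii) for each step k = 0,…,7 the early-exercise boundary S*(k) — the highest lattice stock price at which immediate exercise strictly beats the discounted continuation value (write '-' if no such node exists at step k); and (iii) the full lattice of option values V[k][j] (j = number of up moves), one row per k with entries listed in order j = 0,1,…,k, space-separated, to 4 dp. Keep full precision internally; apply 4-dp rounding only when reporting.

price = 2.4292
boundary = - - - - - 74.1706 82.8778 74.1706
tree:
2.4292
4.0931 0.9050
6.7372 1.6751 0.1955
10.7756 3.0530 0.4066 0.0000
16.6300 5.4534 0.8458 0.0000 0.0000
24.5394 9.4774 1.7593 0.0000 0.0000 0.0000
32.3318 15.8322 3.6593 0.0000 0.0000 0.0000 0.0000
39.3055 24.5394 7.6115 0.0000 0.0000 0.0000 0.0000 0.0000
45.5465 32.3318 15.8322 0.0000 0.0000 0.0000 0.0000 0.0000 0.0000

Δt=0.09888, u=1.11739, d=0.89494, q=0.51470, disc=e^(-rΔt)=0.99065
k=8 terminal: V=max(K-S,0) → 45.5465 32.3318 15.8322 0.0000 0.0000 0.0000 0.0000 0.0000 0.0000
k=7: j=0 S=59.4045 intr=39.3055 cont=38.3826 V=39.3055[EX]; j=1 S=74.1706 intr=24.5394 cont=23.6165 V=24.5394[EX]; j=2 S=92.6071 intr=6.1029 cont=7.6115 V=7.6115[hold]; j=3 S=115.6262 intr=0.0000 cont=0.0000 V=0.0000[hold]; j=4 S=144.3672 intr=0.0000 cont=0.0000 V=0.0000[hold]; j=5 S=180.2523 intr=0.0000 cont=0.0000 V=0.0000[hold]; j=6 S=225.0573 intr=0.0000 cont=0.0000 V=0.0000[hold]; j=7 S=280.9994 intr=0.0000 cont=0.0000 V=0.0000[hold]  S*(7)=74.1706
k=6: j=0 S=66.3782 intr=32.3318 cont=31.4089 V=32.3318[EX]; j=1 S=82.8778 intr=15.8322 cont=15.6786 V=15.8322[EX]; j=2 S=103.4785 intr=0.0000 cont=3.6593 V=3.6593[hold]; j=3 S=129.2000 intr=0.0000 cont=0.0000 V=0.0000[hold]; j=4 S=161.3150 intr=0.0000 cont=0.0000 V=0.0000[hold]; j=5 S=201.4128 intr=0.0000 cont=0.0000 V=0.0000[hold]; j=6 S=251.4776 intr=0.0000 cont=0.0000 V=0.0000[hold]  S*(6)=82.8778
k=5: j=0 S=74.1706 intr=24.5394 cont=23.6165 V=24.5394[EX]; j=1 S=92.6071 intr=6.1029 cont=9.4774 V=9.4774[hold]; j=2 S=115.6262 intr=0.0000 cont=1.7593 V=1.7593[hold]; j=3 S=144.3672 intr=0.0000 cont=0.0000 V=0.0000[hold]; j=4 S=180.2523 intr=0.0000 cont=0.0000 V=0.0000[hold]; j=5 S=225.0573 intr=0.0000 cont=0.0000 V=0.0000[hold]  S*(5)=74.1706
k=4: j=0 S=82.8778 intr=15.8322 cont=16.6300 V=16.6300[hold]; j=1 S=103.4785 intr=0.0000 cont=5.4534 V=5.4534[hold]; j=2 S=129.2000 intr=0.0000 cont=0.8458 V=0.8458[hold]; j=3 S=161.3150 intr=0.0000 cont=0.0000 V=0.0000[hold]; j=4 S=201.4128 intr=0.0000 cont=0.0000 V=0.0000[hold]  S*(4)=-
k=3: j=0 S=92.6071 intr=6.1029 cont=10.7756 V=10.7756[hold]; j=1 S=115.6262 intr=0.0000 cont=3.0530 V=3.0530[hold]; j=2 S=144.3672 intr=0.0000 cont=0.4066 V=0.4066[hold]; j=3 S=180.2523 intr=0.0000 cont=0.0000 V=0.0000[hold]  S*(3)=-
k=2: j=0 S=103.4785 intr=0.0000 cont=6.7372 V=6.7372[hold]; j=1 S=129.2000 intr=0.0000 cont=1.6751 V=1.6751[hold]; j=2 S=161.3150 intr=0.0000 cont=0.1955 V=0.1955[hold]  S*(2)=-
k=1: j=0 S=115.6262 intr=0.0000 cont=4.0931 V=4.0931[hold]; j=1 S=144.3672 intr=0.0000 cont=0.9050 V=0.9050[hold]  S*(1)=-
k=0: j=0 S=129.2000 intr=0.0000 cont=2.4292 V=2.4292[hold]  S*(0)=-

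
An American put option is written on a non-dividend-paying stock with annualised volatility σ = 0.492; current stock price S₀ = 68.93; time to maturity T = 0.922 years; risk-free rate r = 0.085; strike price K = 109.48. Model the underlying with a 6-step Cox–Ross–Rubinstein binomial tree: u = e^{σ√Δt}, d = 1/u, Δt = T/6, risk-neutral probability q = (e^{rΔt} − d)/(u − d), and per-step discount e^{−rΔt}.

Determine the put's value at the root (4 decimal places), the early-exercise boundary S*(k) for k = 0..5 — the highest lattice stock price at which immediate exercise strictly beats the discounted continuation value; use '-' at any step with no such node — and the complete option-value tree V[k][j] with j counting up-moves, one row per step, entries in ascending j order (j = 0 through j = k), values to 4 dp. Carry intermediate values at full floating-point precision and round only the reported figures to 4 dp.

Δt=0.15367  u=1.21272  d=0.82459  q=0.48581  discount=0.98702
step 6 (expiry): payoffs max(K−S,0) = 87.8107 77.6112 62.6108 40.5500 8.1054 0.0000 0.0000
step 5: (k=5,j=0): S=26.2788, (K−S)⁺=83.2012, hold=81.7805 ⇒ V=83.2012 exercise | (k=5,j=1): S=38.6480, (K−S)⁺=70.8320, hold=69.4113 ⇒ V=70.8320 exercise | (k=5,j=2): S=56.8392, (K−S)⁺=52.6408, hold=51.2201 ⇒ V=52.6408 exercise | (k=5,j=3): S=83.5928, (K−S)⁺=25.8872, hold=24.4665 ⇒ V=25.8872 exercise | (k=5,j=4): S=122.9390, (K−S)⁺=0.0000, hold=4.1136 ⇒ V=4.1136 continue | (k=5,j=5): S=180.8051, (K−S)⁺=0.0000, hold=0.0000 ⇒ V=0.0000 continue  boundary S*=83.5928
step 4: (k=4,j=0): S=31.8688, (K−S)⁺=77.6112, hold=76.1905 ⇒ V=77.6112 exercise | (k=4,j=1): S=46.8692, (K−S)⁺=62.6108, hold=61.1901 ⇒ V=62.6108 exercise | (k=4,j=2): S=68.9300, (K−S)⁺=40.5500, hold=39.1293 ⇒ V=40.5500 exercise | (k=4,j=3): S=101.3746, (K−S)⁺=8.1054, hold=15.1108 ⇒ V=15.1108 continue | (k=4,j=4): S=149.0906, (K−S)⁺=0.0000, hold=2.0878 ⇒ V=2.0878 continue  boundary S*=68.9300
step 3: (k=3,j=0): S=38.6480, (K−S)⁺=70.8320, hold=69.4113 ⇒ V=70.8320 exercise | (k=3,j=1): S=56.8392, (K−S)⁺=52.6408, hold=51.2201 ⇒ V=52.6408 exercise | (k=3,j=2): S=83.5928, (K−S)⁺=25.8872, hold=27.8256 ⇒ V=27.8256 continue | (k=3,j=3): S=122.9390, (K−S)⁺=0.0000, hold=8.6701 ⇒ V=8.6701 continue  boundary S*=56.8392
step 2: (k=2,j=0): S=46.8692, (K−S)⁺=62.6108, hold=61.1901 ⇒ V=62.6108 exercise | (k=2,j=1): S=68.9300, (K−S)⁺=40.5500, hold=40.0588 ⇒ V=40.5500 exercise | (k=2,j=2): S=101.3746, (K−S)⁺=8.1054, hold=18.2795 ⇒ V=18.2795 continue  boundary S*=68.9300
step 1: (k=1,j=0): S=56.8392, (K−S)⁺=52.6408, hold=51.2201 ⇒ V=52.6408 exercise | (k=1,j=1): S=83.5928, (K−S)⁺=25.8872, hold=29.3450 ⇒ V=29.3450 continue  boundary S*=56.8392
step 0: (k=0,j=0): S=68.9300, (K−S)⁺=40.5500, hold=40.7873 ⇒ V=40.7873 continue  boundary S*=-

price = 40.7873
boundary = - 56.8392 68.9300 56.8392 68.9300 83.5928
tree:
40.7873
52.6408 29.3450
62.6108 40.5500 18.2795
70.8320 52.6408 27.8256 8.6701
77.6112 62.6108 40.5500 15.1108 2.0878
83.2012 70.8320 52.6408 25.8872 4.1136 0.0000
87.8107 77.6112 62.6108 40.5500 8.1054 0.0000 0.0000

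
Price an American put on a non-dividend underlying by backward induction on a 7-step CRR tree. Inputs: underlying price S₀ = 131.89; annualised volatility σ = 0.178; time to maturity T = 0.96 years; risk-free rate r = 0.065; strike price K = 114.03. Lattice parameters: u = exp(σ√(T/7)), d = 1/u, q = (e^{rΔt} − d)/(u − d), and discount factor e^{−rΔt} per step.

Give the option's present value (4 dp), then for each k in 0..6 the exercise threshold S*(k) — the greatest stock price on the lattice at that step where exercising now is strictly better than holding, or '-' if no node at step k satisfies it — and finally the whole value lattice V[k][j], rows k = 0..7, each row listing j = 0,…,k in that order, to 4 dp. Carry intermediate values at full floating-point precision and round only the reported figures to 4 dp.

params: Δt=0.13714 u=1.06814 d=0.93621 q=0.55140 e^(-rΔt)=0.99113
t_7 payoffs: 30.8889 19.1725 5.8049 0.0000 0.0000 0.0000 0.0000 0.0000
t_6: node(6,0) S=88.8063 payoff=25.2237 vs cont=24.2117 → 25.2237 [stop]  node(6,1) S=101.3211 payoff=12.7089 vs cont=11.6969 → 12.7089 [stop]  node(6,2) S=115.5995 payoff=0.0000 vs cont=2.5810 → 2.5810 [wait]  node(6,3) S=131.8900 payoff=0.0000 vs cont=0.0000 → 0.0000 [wait]  node(6,4) S=150.4762 payoff=0.0000 vs cont=0.0000 → 0.0000 [wait]  node(6,5) S=171.6816 payoff=0.0000 vs cont=0.0000 → 0.0000 [wait]  node(6,6) S=195.8754 payoff=0.0000 vs cont=0.0000 → 0.0000 [wait]  ⇒ S*(6)=101.3211
t_5: node(5,0) S=94.8575 payoff=19.1725 vs cont=18.1605 → 19.1725 [stop]  node(5,1) S=108.2251 payoff=5.8049 vs cont=7.0612 → 7.0612 [wait]  node(5,2) S=123.4764 payoff=0.0000 vs cont=1.1476 → 1.1476 [wait]  node(5,3) S=140.8769 payoff=0.0000 vs cont=0.0000 → 0.0000 [wait]  node(5,4) S=160.7296 payoff=0.0000 vs cont=0.0000 → 0.0000 [wait]  node(5,5) S=183.3799 payoff=0.0000 vs cont=0.0000 → 0.0000 [wait]  ⇒ S*(5)=94.8575
t_4: node(4,0) S=101.3211 payoff=12.7089 vs cont=12.3835 → 12.7089 [stop]  node(4,1) S=115.5995 payoff=0.0000 vs cont=3.7667 → 3.7667 [wait]  node(4,2) S=131.8900 payoff=0.0000 vs cont=0.5102 → 0.5102 [wait]  node(4,3) S=150.4762 payoff=0.0000 vs cont=0.0000 → 0.0000 [wait]  node(4,4) S=171.6816 payoff=0.0000 vs cont=0.0000 → 0.0000 [wait]  ⇒ S*(4)=101.3211
t_3: node(3,0) S=108.2251 payoff=5.8049 vs cont=7.7092 → 7.7092 [wait]  node(3,1) S=123.4764 payoff=0.0000 vs cont=1.9536 → 1.9536 [wait]  node(3,2) S=140.8769 payoff=0.0000 vs cont=0.2269 → 0.2269 [wait]  node(3,3) S=160.7296 payoff=0.0000 vs cont=0.0000 → 0.0000 [wait]  ⇒ S*(3)=-
t_2: node(2,0) S=115.5995 payoff=0.0000 vs cont=4.4953 → 4.4953 [wait]  node(2,1) S=131.8900 payoff=0.0000 vs cont=0.9926 → 0.9926 [wait]  node(2,2) S=150.4762 payoff=0.0000 vs cont=0.1009 → 0.1009 [wait]  ⇒ S*(2)=-
t_1: node(1,0) S=123.4764 payoff=0.0000 vs cont=2.5412 → 2.5412 [wait]  node(1,1) S=140.8769 payoff=0.0000 vs cont=0.4965 → 0.4965 [wait]  ⇒ S*(1)=-
t_0: node(0,0) S=131.8900 payoff=0.0000 vs cont=1.4012 → 1.4012 [wait]  ⇒ S*(0)=-

price = 1.4012
boundary = - - - - 101.3211 94.8575 101.3211
tree:
1.4012
2.5412 0.4965
4.4953 0.9926 0.1009
7.7092 1.9536 0.2269 0.0000
12.7089 3.7667 0.5102 0.0000 0.0000
19.1725 7.0612 1.1476 0.0000 0.0000 0.0000
25.2237 12.7089 2.5810 0.0000 0.0000 0.0000 0.0000
30.8889 19.1725 5.8049 0.0000 0.0000 0.0000 0.0000 0.0000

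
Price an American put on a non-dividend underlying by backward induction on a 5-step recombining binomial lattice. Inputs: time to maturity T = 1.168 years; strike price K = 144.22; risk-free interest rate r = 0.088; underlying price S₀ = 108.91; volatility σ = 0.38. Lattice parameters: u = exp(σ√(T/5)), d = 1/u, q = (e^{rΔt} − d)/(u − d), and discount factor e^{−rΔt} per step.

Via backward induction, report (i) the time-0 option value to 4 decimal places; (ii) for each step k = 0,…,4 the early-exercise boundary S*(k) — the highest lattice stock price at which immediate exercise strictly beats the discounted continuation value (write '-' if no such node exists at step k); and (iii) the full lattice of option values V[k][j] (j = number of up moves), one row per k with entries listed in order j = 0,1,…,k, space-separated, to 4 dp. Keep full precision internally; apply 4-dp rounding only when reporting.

Δt=0.23360, u=1.20161, d=0.83222, q=0.51044, disc=e^(-rΔt)=0.97965
k=5 terminal: V=max(K-S,0) → 100.7439 81.4464 53.5833 13.3527 0.0000 0.0000
k=4: j=0 S=52.2413 intr=91.9787 cont=89.0443 V=91.9787[EX]; j=1 S=75.4294 intr=68.7906 cont=65.8562 V=68.7906[EX]; j=2 S=108.9100 intr=35.3100 cont=32.3756 V=35.3100[EX]; j=3 S=157.2515 intr=0.0000 cont=6.4039 V=6.4039[hold]; j=4 S=227.0502 intr=0.0000 cont=0.0000 V=0.0000[hold]  S*(4)=108.9100
k=3: j=0 S=62.7736 intr=81.4464 cont=78.5119 V=81.4464[EX]; j=1 S=90.6367 intr=53.5833 cont=50.6488 V=53.5833[EX]; j=2 S=130.8673 intr=13.3527 cont=20.1370 V=20.1370[hold]; j=3 S=188.9550 intr=0.0000 cont=3.0713 V=3.0713[hold]  S*(3)=90.6367
k=2: j=0 S=75.4294 intr=68.7906 cont=65.8562 V=68.7906[EX]; j=1 S=108.9100 intr=35.3100 cont=35.7681 V=35.7681[hold]; j=2 S=157.2515 intr=0.0000 cont=11.1935 V=11.1935[hold]  S*(2)=75.4294
k=1: j=0 S=90.6367 intr=53.5833 cont=50.8779 V=53.5833[EX]; j=1 S=130.8673 intr=13.3527 cont=22.7517 V=22.7517[hold]  S*(1)=90.6367
k=0: j=0 S=108.9100 intr=35.3100 cont=37.0756 V=37.0756[hold]  S*(0)=-

price = 37.0756
boundary = - 90.6367 75.4294 90.6367 108.9100
tree:
37.0756
53.5833 22.7517
68.7906 35.7681 11.1935
81.4464 53.5833 20.1370 3.0713
91.9787 68.7906 35.3100 6.4039 0.0000
100.7439 81.4464 53.5833 13.3527 0.0000 0.0000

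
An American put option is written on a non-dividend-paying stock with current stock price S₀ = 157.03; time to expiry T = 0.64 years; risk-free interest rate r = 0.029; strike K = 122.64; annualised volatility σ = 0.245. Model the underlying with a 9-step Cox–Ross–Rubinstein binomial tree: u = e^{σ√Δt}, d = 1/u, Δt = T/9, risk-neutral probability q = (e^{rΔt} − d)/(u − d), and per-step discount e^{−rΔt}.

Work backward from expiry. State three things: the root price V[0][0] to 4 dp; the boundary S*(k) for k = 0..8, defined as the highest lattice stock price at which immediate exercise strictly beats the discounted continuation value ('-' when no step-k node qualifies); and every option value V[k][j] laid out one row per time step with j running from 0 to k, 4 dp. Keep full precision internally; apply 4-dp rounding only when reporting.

params: Δt=0.07111 u=1.06751 d=0.93676 q=0.49946 e^(-rΔt)=0.99794
t_9 payoffs: 35.4197 23.2448 9.3705 0.0000 0.0000 0.0000 0.0000 0.0000 0.0000 0.0000
t_8: node(8,0) S=93.1089 payoff=29.5311 vs cont=29.2784 → 29.5311 [stop]  node(8,1) S=106.1058 payoff=16.5342 vs cont=16.2815 → 16.5342 [stop]  node(8,2) S=120.9169 payoff=1.7231 vs cont=4.6806 → 4.6806 [wait]  node(8,3) S=137.7954 payoff=0.0000 vs cont=0.0000 → 0.0000 [wait]  node(8,4) S=157.0300 payoff=0.0000 vs cont=0.0000 → 0.0000 [wait]  node(8,5) S=178.9495 payoff=0.0000 vs cont=0.0000 → 0.0000 [wait]  node(8,6) S=203.9287 payoff=0.0000 vs cont=0.0000 → 0.0000 [wait]  node(8,7) S=232.3946 payoff=0.0000 vs cont=0.0000 → 0.0000 [wait]  node(8,8) S=264.8341 payoff=0.0000 vs cont=0.0000 → 0.0000 [wait]  ⇒ S*(8)=106.1058
t_7: node(7,0) S=99.3952 payoff=23.2448 vs cont=22.9922 → 23.2448 [stop]  node(7,1) S=113.2695 payoff=9.3705 vs cont=10.5919 → 10.5919 [wait]  node(7,2) S=129.0806 payoff=0.0000 vs cont=2.3380 → 2.3380 [wait]  node(7,3) S=147.0987 payoff=0.0000 vs cont=0.0000 → 0.0000 [wait]  node(7,4) S=167.6318 payoff=0.0000 vs cont=0.0000 → 0.0000 [wait]  node(7,5) S=191.0312 payoff=0.0000 vs cont=0.0000 → 0.0000 [wait]  node(7,6) S=217.6969 payoff=0.0000 vs cont=0.0000 → 0.0000 [wait]  node(7,7) S=248.0847 payoff=0.0000 vs cont=0.0000 → 0.0000 [wait]  ⇒ S*(7)=99.3952
t_6: node(6,0) S=106.1058 payoff=16.5342 vs cont=16.8904 → 16.8904 [wait]  node(6,1) S=120.9169 payoff=1.7231 vs cont=6.4561 → 6.4561 [wait]  node(6,2) S=137.7954 payoff=0.0000 vs cont=1.1679 → 1.1679 [wait]  node(6,3) S=157.0300 payoff=0.0000 vs cont=0.0000 → 0.0000 [wait]  node(6,4) S=178.9495 payoff=0.0000 vs cont=0.0000 → 0.0000 [wait]  node(6,5) S=203.9287 payoff=0.0000 vs cont=0.0000 → 0.0000 [wait]  node(6,6) S=232.3946 payoff=0.0000 vs cont=0.0000 → 0.0000 [wait]  ⇒ S*(6)=-
t_5: node(5,0) S=113.2695 payoff=9.3705 vs cont=11.6548 → 11.6548 [wait]  node(5,1) S=129.0806 payoff=0.0000 vs cont=3.8070 → 3.8070 [wait]  node(5,2) S=147.0987 payoff=0.0000 vs cont=0.5834 → 0.5834 [wait]  node(5,3) S=167.6318 payoff=0.0000 vs cont=0.0000 → 0.0000 [wait]  node(5,4) S=191.0312 payoff=0.0000 vs cont=0.0000 → 0.0000 [wait]  node(5,5) S=217.6969 payoff=0.0000 vs cont=0.0000 → 0.0000 [wait]  ⇒ S*(5)=-
t_4: node(4,0) S=120.9169 payoff=1.7231 vs cont=7.7192 → 7.7192 [wait]  node(4,1) S=137.7954 payoff=0.0000 vs cont=2.1924 → 2.1924 [wait]  node(4,2) S=157.0300 payoff=0.0000 vs cont=0.2914 → 0.2914 [wait]  node(4,3) S=178.9495 payoff=0.0000 vs cont=0.0000 → 0.0000 [wait]  node(4,4) S=203.9287 payoff=0.0000 vs cont=0.0000 → 0.0000 [wait]  ⇒ S*(4)=-
t_3: node(3,0) S=129.0806 payoff=0.0000 vs cont=4.9486 → 4.9486 [wait]  node(3,1) S=147.0987 payoff=0.0000 vs cont=1.2404 → 1.2404 [wait]  node(3,2) S=167.6318 payoff=0.0000 vs cont=0.1456 → 0.1456 [wait]  node(3,3) S=191.0312 payoff=0.0000 vs cont=0.0000 → 0.0000 [wait]  ⇒ S*(3)=-
t_2: node(2,0) S=137.7954 payoff=0.0000 vs cont=3.0901 → 3.0901 [wait]  node(2,1) S=157.0300 payoff=0.0000 vs cont=0.6921 → 0.6921 [wait]  node(2,2) S=178.9495 payoff=0.0000 vs cont=0.0727 → 0.0727 [wait]  ⇒ S*(2)=-
t_1: node(1,0) S=147.0987 payoff=0.0000 vs cont=1.8885 → 1.8885 [wait]  node(1,1) S=167.6318 payoff=0.0000 vs cont=0.3820 → 0.3820 [wait]  ⇒ S*(1)=-
t_0: node(0,0) S=157.0300 payoff=0.0000 vs cont=1.1337 → 1.1337 [wait]  ⇒ S*(0)=-

price = 1.1337
boundary = - - - - - - - 99.3952 106.1058
tree:
1.1337
1.8885 0.3820
3.0901 0.6921 0.0727
4.9486 1.2404 0.1456 0.0000
7.7192 2.1924 0.2914 0.0000 0.0000
11.6548 3.8070 0.5834 0.0000 0.0000 0.0000
16.8904 6.4561 1.1679 0.0000 0.0000 0.0000 0.0000
23.2448 10.5919 2.3380 0.0000 0.0000 0.0000 0.0000 0.0000
29.5311 16.5342 4.6806 0.0000 0.0000 0.0000 0.0000 0.0000 0.0000
35.4197 23.2448 9.3705 0.0000 0.0000 0.0000 0.0000 0.0000 0.0000 0.0000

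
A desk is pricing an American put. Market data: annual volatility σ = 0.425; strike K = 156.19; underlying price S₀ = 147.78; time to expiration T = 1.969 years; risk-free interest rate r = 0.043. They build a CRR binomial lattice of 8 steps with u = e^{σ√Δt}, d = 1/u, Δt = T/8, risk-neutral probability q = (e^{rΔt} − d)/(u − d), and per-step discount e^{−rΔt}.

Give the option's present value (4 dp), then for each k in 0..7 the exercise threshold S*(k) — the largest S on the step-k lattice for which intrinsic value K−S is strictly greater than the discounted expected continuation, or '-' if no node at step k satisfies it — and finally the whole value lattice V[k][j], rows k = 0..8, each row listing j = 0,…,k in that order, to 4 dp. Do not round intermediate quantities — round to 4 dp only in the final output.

Δt=0.24613  u=1.23472  d=0.80990  q=0.47253  discount=0.98947
step 8 (expiry): payoffs max(K−S,0) = 128.8336 114.4840 92.6075 59.2559 8.4100 0.0000 0.0000 0.0000 0.0000
step 7: (k=7,j=0): S=33.7776, (K−S)⁺=122.4124, hold=120.7681 ⇒ V=122.4124 exercise | (k=7,j=1): S=51.4953, (K−S)⁺=104.6947, hold=103.0504 ⇒ V=104.6947 exercise | (k=7,j=2): S=78.5067, (K−S)⁺=77.6833, hold=76.0389 ⇒ V=77.6833 exercise | (k=7,j=3): S=119.6868, (K−S)⁺=36.5032, hold=34.8589 ⇒ V=36.5032 exercise | (k=7,j=4): S=182.4674, (K−S)⁺=0.0000, hold=4.3893 ⇒ V=4.3893 continue | (k=7,j=5): S=278.1790, (K−S)⁺=0.0000, hold=0.0000 ⇒ V=0.0000 continue | (k=7,j=6): S=424.0953, (K−S)⁺=0.0000, hold=0.0000 ⇒ V=0.0000 continue | (k=7,j=7): S=646.5506, (K−S)⁺=0.0000, hold=0.0000 ⇒ V=0.0000 continue  boundary S*=119.6868
step 6: (k=6,j=0): S=41.7060, (K−S)⁺=114.4840, hold=112.8397 ⇒ V=114.4840 exercise | (k=6,j=1): S=63.5825, (K−S)⁺=92.6075, hold=90.9632 ⇒ V=92.6075 exercise | (k=6,j=2): S=96.9341, (K−S)⁺=59.2559, hold=57.6116 ⇒ V=59.2559 exercise | (k=6,j=3): S=147.7800, (K−S)⁺=8.4100, hold=21.1040 ⇒ V=21.1040 continue | (k=6,j=4): S=225.2967, (K−S)⁺=0.0000, hold=2.2909 ⇒ V=2.2909 continue | (k=6,j=5): S=343.4740, (K−S)⁺=0.0000, hold=0.0000 ⇒ V=0.0000 continue | (k=6,j=6): S=523.6402, (K−S)⁺=0.0000, hold=0.0000 ⇒ V=0.0000 continue  boundary S*=96.9341
step 5: (k=5,j=0): S=51.4953, (K−S)⁺=104.6947, hold=103.0504 ⇒ V=104.6947 exercise | (k=5,j=1): S=78.5067, (K−S)⁺=77.6833, hold=76.0389 ⇒ V=77.6833 exercise | (k=5,j=2): S=119.6868, (K−S)⁺=36.5032, hold=40.7941 ⇒ V=40.7941 continue | (k=5,j=3): S=182.4674, (K−S)⁺=0.0000, hold=12.0857 ⇒ V=12.0857 continue | (k=5,j=4): S=278.1790, (K−S)⁺=0.0000, hold=1.1957 ⇒ V=1.1957 continue | (k=5,j=5): S=424.0953, (K−S)⁺=0.0000, hold=0.0000 ⇒ V=0.0000 continue  boundary S*=78.5067
step 4: (k=4,j=0): S=63.5825, (K−S)⁺=92.6075, hold=90.9632 ⇒ V=92.6075 exercise | (k=4,j=1): S=96.9341, (K−S)⁺=59.2559, hold=59.6178 ⇒ V=59.6178 continue | (k=4,j=2): S=147.7800, (K−S)⁺=8.4100, hold=26.9419 ⇒ V=26.9419 continue | (k=4,j=3): S=225.2967, (K−S)⁺=0.0000, hold=6.8668 ⇒ V=6.8668 continue | (k=4,j=4): S=343.4740, (K−S)⁺=0.0000, hold=0.6240 ⇒ V=0.6240 continue  boundary S*=63.5825
step 3: (k=3,j=0): S=78.5067, (K−S)⁺=77.6833, hold=76.2081 ⇒ V=77.6833 exercise | (k=3,j=1): S=119.6868, (K−S)⁺=36.5032, hold=43.7125 ⇒ V=43.7125 continue | (k=3,j=2): S=182.4674, (K−S)⁺=0.0000, hold=17.2721 ⇒ V=17.2721 continue | (k=3,j=3): S=278.1790, (K−S)⁺=0.0000, hold=3.8757 ⇒ V=3.8757 continue  boundary S*=78.5067
step 2: (k=2,j=0): S=96.9341, (K−S)⁺=59.2559, hold=60.9823 ⇒ V=60.9823 continue | (k=2,j=1): S=147.7800, (K−S)⁺=8.4100, hold=30.8900 ⇒ V=30.8900 continue | (k=2,j=2): S=225.2967, (K−S)⁺=0.0000, hold=10.8267 ⇒ V=10.8267 continue  boundary S*=-
step 1: (k=1,j=0): S=119.6868, (K−S)⁺=36.5032, hold=46.2706 ⇒ V=46.2706 continue | (k=1,j=1): S=182.4674, (K−S)⁺=0.0000, hold=21.1842 ⇒ V=21.1842 continue  boundary S*=-
step 0: (k=0,j=0): S=147.7800, (K−S)⁺=8.4100, hold=34.0542 ⇒ V=34.0542 continue  boundary S*=-

price = 34.0542
boundary = - - - 78.5067 63.5825 78.5067 96.9341 119.6868
tree:
34.0542
46.2706 21.1842
60.9823 30.8900 10.8267
77.6833 43.7125 17.2721 3.8757
92.6075 59.6178 26.9419 6.8668 0.6240
104.6947 77.6833 40.7941 12.0857 1.1957 0.0000
114.4840 92.6075 59.2559 21.1040 2.2909 0.0000 0.0000
122.4124 104.6947 77.6833 36.5032 4.3893 0.0000 0.0000 0.0000
128.8336 114.4840 92.6075 59.2559 8.4100 0.0000 0.0000 0.0000 0.0000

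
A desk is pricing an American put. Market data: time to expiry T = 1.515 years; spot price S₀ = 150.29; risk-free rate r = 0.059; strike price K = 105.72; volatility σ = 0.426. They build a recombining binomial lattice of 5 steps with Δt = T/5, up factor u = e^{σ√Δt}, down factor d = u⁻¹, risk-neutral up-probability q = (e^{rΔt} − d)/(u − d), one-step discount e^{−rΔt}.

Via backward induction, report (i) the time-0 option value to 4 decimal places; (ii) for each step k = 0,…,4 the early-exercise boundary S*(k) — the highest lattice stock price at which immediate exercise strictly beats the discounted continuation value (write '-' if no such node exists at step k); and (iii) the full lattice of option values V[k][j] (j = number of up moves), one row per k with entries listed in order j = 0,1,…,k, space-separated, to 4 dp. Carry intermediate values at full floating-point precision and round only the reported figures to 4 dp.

price = 7.2280
boundary = - - - - 58.8265
tree:
7.2280
12.1726 2.1379
19.9619 4.1835 0.0000
31.5131 8.1864 0.0000 0.0000
46.8935 16.0194 0.0000 0.0000 0.0000
59.1899 31.3475 0.0000 0.0000 0.0000 0.0000

Δt=0.30300  u=1.26427  d=0.79097  q=0.47975  discount=0.98228
step 5 (expiry): payoffs max(K−S,0) = 59.1899 31.3475 0.0000 0.0000 0.0000 0.0000
step 4: (k=4,j=0): S=58.8265, (K−S)⁺=46.8935, hold=45.0203 ⇒ V=46.8935 exercise | (k=4,j=1): S=94.0268, (K−S)⁺=11.6932, hold=16.0194 ⇒ V=16.0194 continue | (k=4,j=2): S=150.2900, (K−S)⁺=0.0000, hold=0.0000 ⇒ V=0.0000 continue | (k=4,j=3): S=240.2197, (K−S)⁺=0.0000, hold=0.0000 ⇒ V=0.0000 continue | (k=4,j=4): S=383.9610, (K−S)⁺=0.0000, hold=0.0000 ⇒ V=0.0000 continue  boundary S*=58.8265
step 3: (k=3,j=0): S=74.3725, (K−S)⁺=31.3475, hold=31.5131 ⇒ V=31.5131 continue | (k=3,j=1): S=118.8751, (K−S)⁺=0.0000, hold=8.1864 ⇒ V=8.1864 continue | (k=3,j=2): S=190.0069, (K−S)⁺=0.0000, hold=0.0000 ⇒ V=0.0000 continue | (k=3,j=3): S=303.7021, (K−S)⁺=0.0000, hold=0.0000 ⇒ V=0.0000 continue  boundary S*=-
step 2: (k=2,j=0): S=94.0268, (K−S)⁺=11.6932, hold=19.9619 ⇒ V=19.9619 continue | (k=2,j=1): S=150.2900, (K−S)⁺=0.0000, hold=4.1835 ⇒ V=4.1835 continue | (k=2,j=2): S=240.2197, (K−S)⁺=0.0000, hold=0.0000 ⇒ V=0.0000 continue  boundary S*=-
step 1: (k=1,j=0): S=118.8751, (K−S)⁺=0.0000, hold=12.1726 ⇒ V=12.1726 continue | (k=1,j=1): S=190.0069, (K−S)⁺=0.0000, hold=2.1379 ⇒ V=2.1379 continue  boundary S*=-
step 0: (k=0,j=0): S=150.2900, (K−S)⁺=0.0000, hold=7.2280 ⇒ V=7.2280 continue  boundary S*=-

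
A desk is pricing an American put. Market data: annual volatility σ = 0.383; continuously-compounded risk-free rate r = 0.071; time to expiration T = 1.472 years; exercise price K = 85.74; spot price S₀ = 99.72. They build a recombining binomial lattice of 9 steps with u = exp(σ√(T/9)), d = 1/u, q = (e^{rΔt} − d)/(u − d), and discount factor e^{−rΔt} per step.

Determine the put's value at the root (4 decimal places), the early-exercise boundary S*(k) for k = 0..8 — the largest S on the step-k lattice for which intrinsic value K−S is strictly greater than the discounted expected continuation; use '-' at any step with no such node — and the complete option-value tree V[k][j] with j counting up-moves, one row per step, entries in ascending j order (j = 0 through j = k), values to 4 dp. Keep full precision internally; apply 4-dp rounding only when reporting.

Δt=0.16356, u=1.16753, d=0.85651, q=0.49891, disc=e^(-rΔt)=0.98845
k=9 terminal: V=max(K-S,0) → 61.0022 52.0192 39.7740 23.0822 0.3291 0.0000 0.0000 0.0000 0.0000 0.0000
k=8: j=0 S=28.8821 intr=56.8579 cont=55.8680 V=56.8579[EX]; j=1 S=39.3702 intr=46.3698 cont=45.3799 V=46.3698[EX]; j=2 S=53.6668 intr=32.0732 cont=31.0833 V=32.0732[EX]; j=3 S=73.1550 intr=12.5850 cont=11.5951 V=12.5850[EX]; j=4 S=99.7200 intr=0.0000 cont=0.1630 V=0.1630[hold]; j=5 S=135.9316 intr=0.0000 cont=0.0000 V=0.0000[hold]; j=6 S=185.2929 intr=0.0000 cont=0.0000 V=0.0000[hold]; j=7 S=252.5788 intr=0.0000 cont=0.0000 V=0.0000[hold]; j=8 S=344.2986 intr=0.0000 cont=0.0000 V=0.0000[hold]  S*(8)=73.1550
k=7: j=0 S=33.7208 intr=52.0192 cont=51.0293 V=52.0192[EX]; j=1 S=45.9660 intr=39.7740 cont=38.7841 V=39.7740[EX]; j=2 S=62.6578 intr=23.0822 cont=22.0923 V=23.0822[EX]; j=3 S=85.4109 intr=0.3291 cont=6.3138 V=6.3138[hold]; j=4 S=116.4264 intr=0.0000 cont=0.0807 V=0.0807[hold]; j=5 S=158.7046 intr=0.0000 cont=0.0000 V=0.0000[hold]; j=6 S=216.3355 intr=0.0000 cont=0.0000 V=0.0000[hold]; j=7 S=294.8941 intr=0.0000 cont=0.0000 V=0.0000[hold]  S*(7)=62.6578
k=6: j=0 S=39.3702 intr=46.3698 cont=45.3799 V=46.3698[EX]; j=1 S=53.6668 intr=32.0732 cont=31.0833 V=32.0732[EX]; j=2 S=73.1550 intr=12.5850 cont=14.5464 V=14.5464[hold]; j=3 S=99.7200 intr=0.0000 cont=3.1671 V=3.1671[hold]; j=4 S=135.9316 intr=0.0000 cont=0.0400 V=0.0400[hold]; j=5 S=185.2929 intr=0.0000 cont=0.0000 V=0.0000[hold]; j=6 S=252.5788 intr=0.0000 cont=0.0000 V=0.0000[hold]  S*(6)=53.6668
k=5: j=0 S=45.9660 intr=39.7740 cont=38.7841 V=39.7740[EX]; j=1 S=62.6578 intr=23.0822 cont=23.0596 V=23.0822[EX]; j=2 S=85.4109 intr=0.3291 cont=8.7668 V=8.7668[hold]; j=3 S=116.4264 intr=0.0000 cont=1.5884 V=1.5884[hold]; j=4 S=158.7046 intr=0.0000 cont=0.0198 V=0.0198[hold]; j=5 S=216.3355 intr=0.0000 cont=0.0000 V=0.0000[hold]  S*(5)=62.6578
k=4: j=0 S=53.6668 intr=32.0732 cont=31.0833 V=32.0732[EX]; j=1 S=73.1550 intr=12.5850 cont=15.7561 V=15.7561[hold]; j=2 S=99.7200 intr=0.0000 cont=5.1256 V=5.1256[hold]; j=3 S=135.9316 intr=0.0000 cont=0.7965 V=0.7965[hold]; j=4 S=185.2929 intr=0.0000 cont=0.0098 V=0.0098[hold]  S*(4)=53.6668
k=3: j=0 S=62.6578 intr=23.0822 cont=23.6562 V=23.6562[hold]; j=1 S=85.4109 intr=0.3291 cont=10.3318 V=10.3318[hold]; j=2 S=116.4264 intr=0.0000 cont=2.9315 V=2.9315[hold]; j=3 S=158.7046 intr=0.0000 cont=0.3994 V=0.3994[hold]  S*(3)=-
k=2: j=0 S=73.1550 intr=12.5850 cont=16.8122 V=16.8122[hold]; j=1 S=99.7200 intr=0.0000 cont=6.5631 V=6.5631[hold]; j=2 S=135.9316 intr=0.0000 cont=1.6490 V=1.6490[hold]  S*(2)=-
k=1: j=0 S=85.4109 intr=0.3291 cont=11.5638 V=11.5638[hold]; j=1 S=116.4264 intr=0.0000 cont=4.0639 V=4.0639[hold]  S*(1)=-
k=0: j=0 S=99.7200 intr=0.0000 cont=7.7317 V=7.7317[hold]  S*(0)=-

price = 7.7317
boundary = - - - - 53.6668 62.6578 53.6668 62.6578 73.1550
tree:
7.7317
11.5638 4.0639
16.8122 6.5631 1.6490
23.6562 10.3318 2.9315 0.3994
32.0732 15.7561 5.1256 0.7965 0.0098
39.7740 23.0822 8.7668 1.5884 0.0198 0.0000
46.3698 32.0732 14.5464 3.1671 0.0400 0.0000 0.0000
52.0192 39.7740 23.0822 6.3138 0.0807 0.0000 0.0000 0.0000
56.8579 46.3698 32.0732 12.5850 0.1630 0.0000 0.0000 0.0000 0.0000
61.0022 52.0192 39.7740 23.0822 0.3291 0.0000 0.0000 0.0000 0.0000 0.0000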